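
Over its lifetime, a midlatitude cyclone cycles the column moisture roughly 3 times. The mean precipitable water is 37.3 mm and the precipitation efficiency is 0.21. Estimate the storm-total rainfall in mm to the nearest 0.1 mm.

Each cycle deposits ε × PW = 0.21 × 37.3 = 7.833 mm.
Over 3 cycles: 3 × 7.833 = 23.5 mm.

rainfall ≈ 23.5 mm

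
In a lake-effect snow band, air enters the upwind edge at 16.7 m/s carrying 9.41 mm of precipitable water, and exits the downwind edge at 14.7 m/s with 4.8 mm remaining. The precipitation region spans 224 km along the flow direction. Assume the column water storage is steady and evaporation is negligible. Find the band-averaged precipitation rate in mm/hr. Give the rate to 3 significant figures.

R ≈ 1.39 mm/hr

Column moisture flux per unit crosswind length is F = V × PW.
Inflow: F_in = 16.7 × 9.41 = 157.147 mm·m/s
Outflow: F_out = 14.7 × 4.8 = 70.56 mm·m/s
Steady-state rate R = (F_in − F_out)/L = (157.147 − 70.56) / 224000 m = 3.865e-04 mm/s.
R = 3.865e-04 × 3600 = 1.39 mm/hr.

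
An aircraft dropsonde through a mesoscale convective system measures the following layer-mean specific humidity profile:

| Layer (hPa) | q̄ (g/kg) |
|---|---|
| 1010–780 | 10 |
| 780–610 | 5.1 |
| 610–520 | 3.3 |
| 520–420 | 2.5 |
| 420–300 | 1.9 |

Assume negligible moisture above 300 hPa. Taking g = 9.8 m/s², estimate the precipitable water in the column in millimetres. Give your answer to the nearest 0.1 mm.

PW ≈ 40.2 mm

Precipitable water is the column-integrated vapour mass per unit area: PW = (1/g) Σ q̄ Δp, with q in kg/kg and Δp in Pa (1 kg/m² of water = 1 mm).
Layer 1010–780 hPa: Δp = 230 hPa = 23000 Pa, q̄ = 0.01 kg/kg → 0.01 × 23000 / 9.8 = 23.47 mm
Layer 780–610 hPa: Δp = 170 hPa = 17000 Pa, q̄ = 0.0051 kg/kg → 0.0051 × 17000 / 9.8 = 8.85 mm
Layer 610–520 hPa: Δp = 90 hPa = 9000 Pa, q̄ = 0.0033 kg/kg → 0.0033 × 9000 / 9.8 = 3.03 mm
Layer 520–420 hPa: Δp = 100 hPa = 10000 Pa, q̄ = 0.0025 kg/kg → 0.0025 × 10000 / 9.8 = 2.55 mm
Layer 420–300 hPa: Δp = 120 hPa = 12000 Pa, q̄ = 0.0019 kg/kg → 0.0019 × 12000 / 9.8 = 2.33 mm
PW = 23.47 + 8.85 + 3.03 + 2.55 + 2.33 = 40.23 ≈ 40.2 mm.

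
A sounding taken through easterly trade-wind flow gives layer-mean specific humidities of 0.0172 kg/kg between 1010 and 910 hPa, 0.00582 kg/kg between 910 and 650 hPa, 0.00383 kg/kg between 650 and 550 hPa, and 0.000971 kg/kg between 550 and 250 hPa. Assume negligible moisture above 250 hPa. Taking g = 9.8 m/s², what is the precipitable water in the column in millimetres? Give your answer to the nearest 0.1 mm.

PW ≈ 39.9 mm

Precipitable water is the column-integrated vapour mass per unit area: PW = (1/g) Σ q̄ Δp, with q in kg/kg and Δp in Pa (1 kg/m² of water = 1 mm).
Layer 1010–910 hPa: Δp = 100 hPa = 10000 Pa, q̄ = 0.0172 kg/kg → 0.0172 × 10000 / 9.8 = 17.55 mm
Layer 910–650 hPa: Δp = 260 hPa = 26000 Pa, q̄ = 0.00582 kg/kg → 0.00582 × 26000 / 9.8 = 15.44 mm
Layer 650–550 hPa: Δp = 100 hPa = 10000 Pa, q̄ = 0.00383 kg/kg → 0.00383 × 10000 / 9.8 = 3.91 mm
Layer 550–250 hPa: Δp = 300 hPa = 30000 Pa, q̄ = 0.000971 kg/kg → 0.000971 × 30000 / 9.8 = 2.97 mm
PW = 17.55 + 15.44 + 3.91 + 2.97 = 39.87 ≈ 39.9 mm.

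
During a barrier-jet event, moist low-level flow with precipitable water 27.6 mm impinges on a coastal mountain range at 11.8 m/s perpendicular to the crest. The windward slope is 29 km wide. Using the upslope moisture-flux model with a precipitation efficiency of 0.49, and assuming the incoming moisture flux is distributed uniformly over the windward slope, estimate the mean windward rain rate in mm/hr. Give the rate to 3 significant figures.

R ≈ 19.8 mm/hr

Incoming column moisture flux per unit ridge length: F = V × PW = 11.8 × 27.6 = 325.68 mm·m/s.
Spread over the 29 km slope with efficiency ε = 0.49: R = ε·F/W = 0.49 × 325.68 / 29000 m = 5.503e-03 mm/s.
R = 5.503e-03 × 3600 = 19.8 mm/hr.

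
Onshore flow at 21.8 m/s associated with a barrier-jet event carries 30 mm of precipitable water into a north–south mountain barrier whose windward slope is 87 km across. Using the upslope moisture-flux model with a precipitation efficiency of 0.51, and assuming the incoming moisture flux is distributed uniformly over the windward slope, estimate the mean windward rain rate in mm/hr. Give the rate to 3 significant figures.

R ≈ 13.8 mm/hr

Incoming column moisture flux per unit ridge length: F = V × PW = 21.8 × 30 = 654 mm·m/s.
Spread over the 87 km slope with efficiency ε = 0.51: R = ε·F/W = 0.51 × 654 / 87000 m = 3.834e-03 mm/s.
R = 3.834e-03 × 3600 = 13.8 mm/hr.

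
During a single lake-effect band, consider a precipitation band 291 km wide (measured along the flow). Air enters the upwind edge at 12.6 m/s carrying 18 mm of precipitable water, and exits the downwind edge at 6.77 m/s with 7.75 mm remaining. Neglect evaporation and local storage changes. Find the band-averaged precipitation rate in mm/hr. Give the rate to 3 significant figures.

R ≈ 2.16 mm/hr

Column moisture flux per unit crosswind length is F = V × PW.
Inflow: F_in = 12.6 × 18 = 226.8 mm·m/s
Outflow: F_out = 6.77 × 7.75 = 52.4675 mm·m/s
Steady-state rate R = (F_in − F_out)/L = (226.8 − 52.4675) / 291000 m = 5.991e-04 mm/s.
R = 5.991e-04 × 3600 = 2.16 mm/hr.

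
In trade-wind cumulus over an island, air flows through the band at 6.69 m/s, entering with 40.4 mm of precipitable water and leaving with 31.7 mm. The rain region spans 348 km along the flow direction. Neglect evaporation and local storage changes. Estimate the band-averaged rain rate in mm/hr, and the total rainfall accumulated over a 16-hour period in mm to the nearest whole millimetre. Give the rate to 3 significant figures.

R ≈ 0.602 mm/hr; total ≈ 10 mm

Column moisture flux per unit crosswind length is F = V × PW.
Inflow: F_in = 6.69 × 40.4 = 270.276 mm·m/s
Outflow: F_out = 6.69 × 31.7 = 212.073 mm·m/s
Steady-state rate R = (F_in − F_out)/L = (270.276 − 212.073) / 348000 m = 1.672e-04 mm/s.
R = 1.672e-04 × 3600 = 0.602 mm/hr.
Over 16 h: total = 0.602 × 16 = 9.632 ≈ 10 mm.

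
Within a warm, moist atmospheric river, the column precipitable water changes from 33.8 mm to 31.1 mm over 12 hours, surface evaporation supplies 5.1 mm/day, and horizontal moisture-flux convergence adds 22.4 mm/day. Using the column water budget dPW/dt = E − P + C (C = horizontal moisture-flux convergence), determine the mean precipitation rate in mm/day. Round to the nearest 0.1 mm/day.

P ≈ 32.9 mm/day

dPW/dt = (31.1 − 33.8) mm / (12/24 day) = -5.400 mm/day.
P = E + C − dPW/dt = 5.1 + (22.4) − (-5.400) = 32.9 mm/day.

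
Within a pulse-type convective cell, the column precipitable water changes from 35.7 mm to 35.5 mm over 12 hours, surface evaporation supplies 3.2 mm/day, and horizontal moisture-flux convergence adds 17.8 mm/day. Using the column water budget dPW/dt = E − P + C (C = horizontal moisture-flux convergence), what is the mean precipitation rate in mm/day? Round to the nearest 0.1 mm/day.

P ≈ 21.4 mm/day

dPW/dt = (35.5 − 35.7) mm / (12/24 day) = -0.400 mm/day.
P = E + C − dPW/dt = 3.2 + (17.8) − (-0.400) = 21.4 mm/day.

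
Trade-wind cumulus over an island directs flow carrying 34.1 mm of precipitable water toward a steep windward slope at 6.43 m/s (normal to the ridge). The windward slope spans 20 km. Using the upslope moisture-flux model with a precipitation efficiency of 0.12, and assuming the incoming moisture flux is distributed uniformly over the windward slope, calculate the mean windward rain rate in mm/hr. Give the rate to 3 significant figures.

Incoming column moisture flux per unit ridge length: F = V × PW = 6.43 × 34.1 = 219.263 mm·m/s.
Spread over the 20 km slope with efficiency ε = 0.12: R = ε·F/W = 0.12 × 219.263 / 20000 m = 1.316e-03 mm/s.
R = 1.316e-03 × 3600 = 4.74 mm/hr.

R ≈ 4.74 mm/hr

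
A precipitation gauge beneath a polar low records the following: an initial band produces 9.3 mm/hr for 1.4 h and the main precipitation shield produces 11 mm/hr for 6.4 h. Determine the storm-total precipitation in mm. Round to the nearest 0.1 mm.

Total = Σ Rᵢ Δtᵢ = 9.3 × 1.4 + 11 × 6.4
      = 13.02 + 70.4 = 83.4 mm.

total ≈ 83.4 mm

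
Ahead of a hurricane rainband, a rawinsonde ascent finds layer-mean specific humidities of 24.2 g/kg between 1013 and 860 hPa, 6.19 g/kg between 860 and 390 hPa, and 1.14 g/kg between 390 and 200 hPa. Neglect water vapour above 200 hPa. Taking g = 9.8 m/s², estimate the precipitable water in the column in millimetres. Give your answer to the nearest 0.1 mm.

PW ≈ 69.7 mm

Precipitable water is the column-integrated vapour mass per unit area: PW = (1/g) Σ q̄ Δp, with q in kg/kg and Δp in Pa (1 kg/m² of water = 1 mm).
Layer 1013–860 hPa: Δp = 153 hPa = 15300 Pa, q̄ = 0.0242 kg/kg → 0.0242 × 15300 / 9.8 = 37.78 mm
Layer 860–390 hPa: Δp = 470 hPa = 47000 Pa, q̄ = 0.00619 kg/kg → 0.00619 × 47000 / 9.8 = 29.69 mm
Layer 390–200 hPa: Δp = 190 hPa = 19000 Pa, q̄ = 0.00114 kg/kg → 0.00114 × 19000 / 9.8 = 2.21 mm
PW = 37.78 + 29.69 + 2.21 = 69.68 ≈ 69.7 mm.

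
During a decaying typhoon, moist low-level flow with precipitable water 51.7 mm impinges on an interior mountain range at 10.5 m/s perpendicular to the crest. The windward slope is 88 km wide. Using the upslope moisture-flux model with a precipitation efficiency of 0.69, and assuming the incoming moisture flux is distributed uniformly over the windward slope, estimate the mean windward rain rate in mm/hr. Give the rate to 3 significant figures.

R ≈ 15.3 mm/hr

Incoming column moisture flux per unit ridge length: F = V × PW = 10.5 × 51.7 = 542.85 mm·m/s.
Spread over the 88 km slope with efficiency ε = 0.69: R = ε·F/W = 0.69 × 542.85 / 88000 m = 4.256e-03 mm/s.
R = 4.256e-03 × 3600 = 15.3 mm/hr.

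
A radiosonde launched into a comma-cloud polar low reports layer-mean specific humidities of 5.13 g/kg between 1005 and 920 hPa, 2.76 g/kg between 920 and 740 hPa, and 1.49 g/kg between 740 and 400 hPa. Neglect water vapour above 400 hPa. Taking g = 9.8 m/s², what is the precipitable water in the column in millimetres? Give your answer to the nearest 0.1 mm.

Precipitable water is the column-integrated vapour mass per unit area: PW = (1/g) Σ q̄ Δp, with q in kg/kg and Δp in Pa (1 kg/m² of water = 1 mm).
Layer 1005–920 hPa: Δp = 85 hPa = 8500 Pa, q̄ = 0.00513 kg/kg → 0.00513 × 8500 / 9.8 = 4.45 mm
Layer 920–740 hPa: Δp = 180 hPa = 18000 Pa, q̄ = 0.00276 kg/kg → 0.00276 × 18000 / 9.8 = 5.07 mm
Layer 740–400 hPa: Δp = 340 hPa = 34000 Pa, q̄ = 0.00149 kg/kg → 0.00149 × 34000 / 9.8 = 5.17 mm
PW = 4.45 + 5.07 + 5.17 = 14.69 ≈ 14.7 mm.

PW ≈ 14.7 mm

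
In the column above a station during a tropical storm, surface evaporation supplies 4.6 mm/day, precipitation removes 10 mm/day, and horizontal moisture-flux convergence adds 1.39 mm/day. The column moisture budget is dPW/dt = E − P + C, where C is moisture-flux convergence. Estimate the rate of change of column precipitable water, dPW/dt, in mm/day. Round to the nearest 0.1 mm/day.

dPW/dt ≈ -4.0 mm/day

dPW/dt = E − P + C = 4.6 − 10 + (1.39) = -4.0 mm/day.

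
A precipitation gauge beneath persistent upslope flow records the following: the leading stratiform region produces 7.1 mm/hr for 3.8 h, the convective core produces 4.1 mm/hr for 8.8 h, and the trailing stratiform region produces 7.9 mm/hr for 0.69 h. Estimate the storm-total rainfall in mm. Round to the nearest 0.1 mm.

total ≈ 68.5 mm

Total = Σ Rᵢ Δtᵢ = 7.1 × 3.8 + 4.1 × 8.8 + 7.9 × 0.69
      = 26.98 + 36.08 + 5.451 = 68.5 mm.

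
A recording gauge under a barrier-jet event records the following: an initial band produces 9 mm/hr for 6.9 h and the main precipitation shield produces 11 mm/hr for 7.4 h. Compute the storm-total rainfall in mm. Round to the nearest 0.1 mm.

Total = Σ Rᵢ Δtᵢ = 9 × 6.9 + 11 × 7.4
      = 62.1 + 81.4 = 143.5 mm.

total ≈ 143.5 mm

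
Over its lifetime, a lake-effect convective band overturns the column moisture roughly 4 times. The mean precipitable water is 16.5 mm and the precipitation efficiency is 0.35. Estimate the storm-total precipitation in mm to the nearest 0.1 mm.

precipitation ≈ 23.1 mm

Each cycle deposits ε × PW = 0.35 × 16.5 = 5.775 mm.
Over 4 cycles: 4 × 5.775 = 23.1 mm.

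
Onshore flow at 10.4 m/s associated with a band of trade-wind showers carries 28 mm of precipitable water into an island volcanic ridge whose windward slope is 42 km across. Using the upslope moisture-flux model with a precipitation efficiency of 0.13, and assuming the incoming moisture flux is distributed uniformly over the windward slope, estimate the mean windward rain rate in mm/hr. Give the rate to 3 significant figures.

R ≈ 3.24 mm/hr

Incoming column moisture flux per unit ridge length: F = V × PW = 10.4 × 28 = 291.2 mm·m/s.
Spread over the 42 km slope with efficiency ε = 0.13: R = ε·F/W = 0.13 × 291.2 / 42000 m = 9.013e-04 mm/s.
R = 9.013e-04 × 3600 = 3.24 mm/hr.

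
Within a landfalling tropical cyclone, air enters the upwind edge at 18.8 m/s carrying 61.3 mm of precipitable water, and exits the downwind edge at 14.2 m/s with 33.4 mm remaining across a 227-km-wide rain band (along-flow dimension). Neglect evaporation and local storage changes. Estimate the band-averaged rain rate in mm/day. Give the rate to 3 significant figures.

Column moisture flux per unit crosswind length is F = V × PW.
Inflow: F_in = 18.8 × 61.3 = 1152.44 mm·m/s
Outflow: F_out = 14.2 × 33.4 = 474.28 mm·m/s
Steady-state rate R = (F_in − F_out)/L = (1152.44 − 474.28) / 227000 m = 2.987e-03 mm/s.
R = 2.987e-03 × 3600 × 24 = 258 mm/day.

R ≈ 258 mm/day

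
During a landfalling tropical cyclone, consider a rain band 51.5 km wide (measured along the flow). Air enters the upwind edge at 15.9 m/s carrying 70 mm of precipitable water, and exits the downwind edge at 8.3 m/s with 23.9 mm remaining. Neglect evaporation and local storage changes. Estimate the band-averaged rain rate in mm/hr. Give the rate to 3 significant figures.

Column moisture flux per unit crosswind length is F = V × PW.
Inflow: F_in = 15.9 × 70 = 1113 mm·m/s
Outflow: F_out = 8.3 × 23.9 = 198.37 mm·m/s
Steady-state rate R = (F_in − F_out)/L = (1113 − 198.37) / 51500 m = 1.776e-02 mm/s.
R = 1.776e-02 × 3600 = 63.9 mm/hr.

R ≈ 63.9 mm/hr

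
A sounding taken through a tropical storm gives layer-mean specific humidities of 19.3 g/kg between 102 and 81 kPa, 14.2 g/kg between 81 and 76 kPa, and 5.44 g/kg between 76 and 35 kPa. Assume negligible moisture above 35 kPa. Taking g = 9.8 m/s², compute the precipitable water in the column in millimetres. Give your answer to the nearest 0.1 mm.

Precipitable water is the column-integrated vapour mass per unit area: PW = (1/g) Σ q̄ Δp, with q in kg/kg and Δp in Pa (1 kg/m² of water = 1 mm).
Layer 102–81 kPa: Δp = 210 hPa = 21000 Pa, q̄ = 0.0193 kg/kg → 0.0193 × 21000 / 9.8 = 41.36 mm
Layer 81–76 kPa: Δp = 50 hPa = 5000 Pa, q̄ = 0.0142 kg/kg → 0.0142 × 5000 / 9.8 = 7.24 mm
Layer 76–35 kPa: Δp = 410 hPa = 41000 Pa, q̄ = 0.00544 kg/kg → 0.00544 × 41000 / 9.8 = 22.76 mm
PW = 41.36 + 7.24 + 22.76 = 71.36 ≈ 71.4 mm.

PW ≈ 71.4 mm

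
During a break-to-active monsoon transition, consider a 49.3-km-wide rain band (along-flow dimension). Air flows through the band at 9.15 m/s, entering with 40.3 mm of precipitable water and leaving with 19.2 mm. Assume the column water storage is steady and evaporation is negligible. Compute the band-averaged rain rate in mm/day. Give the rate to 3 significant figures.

Column moisture flux per unit crosswind length is F = V × PW.
Inflow: F_in = 9.15 × 40.3 = 368.745 mm·m/s
Outflow: F_out = 9.15 × 19.2 = 175.68 mm·m/s
Steady-state rate R = (F_in − F_out)/L = (368.745 − 175.68) / 49300 m = 3.916e-03 mm/s.
R = 3.916e-03 × 3600 × 24 = 338 mm/day.

R ≈ 338 mm/day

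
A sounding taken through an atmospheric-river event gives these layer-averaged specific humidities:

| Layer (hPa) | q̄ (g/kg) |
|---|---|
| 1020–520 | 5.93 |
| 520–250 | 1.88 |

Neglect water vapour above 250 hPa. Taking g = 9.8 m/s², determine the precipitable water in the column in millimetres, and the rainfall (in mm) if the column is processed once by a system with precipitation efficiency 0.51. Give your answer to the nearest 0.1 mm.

Precipitable water is the column-integrated vapour mass per unit area: PW = (1/g) Σ q̄ Δp, with q in kg/kg and Δp in Pa (1 kg/m² of water = 1 mm).
Layer 1020–520 hPa: Δp = 500 hPa = 50000 Pa, q̄ = 0.00593 kg/kg → 0.00593 × 50000 / 9.8 = 30.26 mm
Layer 520–250 hPa: Δp = 270 hPa = 27000 Pa, q̄ = 0.00188 kg/kg → 0.00188 × 27000 / 9.8 = 5.18 mm
PW = 30.26 + 5.18 = 35.44 ≈ 35.4 mm.
Rainfall = ε × PW = 0.51 × 35.4 = 18.1 mm.

PW ≈ 35.4 mm; rainfall ≈ 18.1 mm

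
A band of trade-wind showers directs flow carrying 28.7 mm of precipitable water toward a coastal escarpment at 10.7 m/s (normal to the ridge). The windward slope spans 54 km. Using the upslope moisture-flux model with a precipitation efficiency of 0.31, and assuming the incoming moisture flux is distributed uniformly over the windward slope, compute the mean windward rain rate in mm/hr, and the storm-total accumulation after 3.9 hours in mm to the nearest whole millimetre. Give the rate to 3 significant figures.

R ≈ 6.35 mm/hr; total ≈ 25 mm

Incoming column moisture flux per unit ridge length: F = V × PW = 10.7 × 28.7 = 307.09 mm·m/s.
Spread over the 54 km slope with efficiency ε = 0.31: R = ε·F/W = 0.31 × 307.09 / 54000 m = 1.763e-03 mm/s.
R = 1.763e-03 × 3600 = 6.35 mm/hr.
Over 3.9 h: total = 6.35 × 3.9 = 24.765 ≈ 25 mm.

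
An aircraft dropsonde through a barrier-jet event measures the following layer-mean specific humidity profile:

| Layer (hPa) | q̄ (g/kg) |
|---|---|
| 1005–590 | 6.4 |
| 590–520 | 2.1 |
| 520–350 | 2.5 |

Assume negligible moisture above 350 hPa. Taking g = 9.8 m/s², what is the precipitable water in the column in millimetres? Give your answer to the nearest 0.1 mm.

Precipitable water is the column-integrated vapour mass per unit area: PW = (1/g) Σ q̄ Δp, with q in kg/kg and Δp in Pa (1 kg/m² of water = 1 mm).
Layer 1005–590 hPa: Δp = 415 hPa = 41500 Pa, q̄ = 0.0064 kg/kg → 0.0064 × 41500 / 9.8 = 27.10 mm
Layer 590–520 hPa: Δp = 70 hPa = 7000 Pa, q̄ = 0.0021 kg/kg → 0.0021 × 7000 / 9.8 = 1.50 mm
Layer 520–350 hPa: Δp = 170 hPa = 17000 Pa, q̄ = 0.0025 kg/kg → 0.0025 × 17000 / 9.8 = 4.34 mm
PW = 27.10 + 1.50 + 4.34 = 32.94 ≈ 32.9 mm.

PW ≈ 32.9 mm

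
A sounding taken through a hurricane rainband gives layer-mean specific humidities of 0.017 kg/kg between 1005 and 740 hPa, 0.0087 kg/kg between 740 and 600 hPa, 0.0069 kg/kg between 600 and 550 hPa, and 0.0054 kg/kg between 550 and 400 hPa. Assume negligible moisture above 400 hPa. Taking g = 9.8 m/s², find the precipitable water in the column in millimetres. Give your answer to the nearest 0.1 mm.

PW ≈ 70.2 mm

Precipitable water is the column-integrated vapour mass per unit area: PW = (1/g) Σ q̄ Δp, with q in kg/kg and Δp in Pa (1 kg/m² of water = 1 mm).
Layer 1005–740 hPa: Δp = 265 hPa = 26500 Pa, q̄ = 0.017 kg/kg → 0.017 × 26500 / 9.8 = 45.97 mm
Layer 740–600 hPa: Δp = 140 hPa = 14000 Pa, q̄ = 0.0087 kg/kg → 0.0087 × 14000 / 9.8 = 12.43 mm
Layer 600–550 hPa: Δp = 50 hPa = 5000 Pa, q̄ = 0.0069 kg/kg → 0.0069 × 5000 / 9.8 = 3.52 mm
Layer 550–400 hPa: Δp = 150 hPa = 15000 Pa, q̄ = 0.0054 kg/kg → 0.0054 × 15000 / 9.8 = 8.27 mm
PW = 45.97 + 12.43 + 3.52 + 8.27 = 70.19 ≈ 70.2 mm.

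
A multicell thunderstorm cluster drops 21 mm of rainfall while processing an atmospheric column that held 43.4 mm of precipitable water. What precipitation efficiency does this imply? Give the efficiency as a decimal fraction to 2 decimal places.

ε = rainfall / PW = 21 / 43.4 = 0.48.

ε ≈ 0.48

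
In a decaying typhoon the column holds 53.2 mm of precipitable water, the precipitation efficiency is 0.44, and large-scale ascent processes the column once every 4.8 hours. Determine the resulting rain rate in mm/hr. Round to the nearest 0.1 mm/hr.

Each overturning extracts ε × PW = 0.44 × 53.2 = 23.408 mm.
Rate = ε·PW / τ = 23.408 / 4.8 h = 4.9 mm/hr.

R ≈ 4.9 mm/hr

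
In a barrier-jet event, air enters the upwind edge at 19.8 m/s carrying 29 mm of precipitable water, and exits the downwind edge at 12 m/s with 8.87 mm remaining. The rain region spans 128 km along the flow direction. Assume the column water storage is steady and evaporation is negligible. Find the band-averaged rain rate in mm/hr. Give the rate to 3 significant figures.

R ≈ 13.2 mm/hr

Column moisture flux per unit crosswind length is F = V × PW.
Inflow: F_in = 19.8 × 29 = 574.2 mm·m/s
Outflow: F_out = 12 × 8.87 = 106.44 mm·m/s
Steady-state rate R = (F_in − F_out)/L = (574.2 − 106.44) / 128000 m = 3.654e-03 mm/s.
R = 3.654e-03 × 3600 = 13.2 mm/hr.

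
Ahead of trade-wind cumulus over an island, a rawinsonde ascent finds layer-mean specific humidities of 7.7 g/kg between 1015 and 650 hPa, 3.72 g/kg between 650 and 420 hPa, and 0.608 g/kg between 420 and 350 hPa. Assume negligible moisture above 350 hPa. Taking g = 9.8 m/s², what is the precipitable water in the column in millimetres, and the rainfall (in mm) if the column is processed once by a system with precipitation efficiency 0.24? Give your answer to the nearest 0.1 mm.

PW ≈ 37.8 mm; rainfall ≈ 9.1 mm

Precipitable water is the column-integrated vapour mass per unit area: PW = (1/g) Σ q̄ Δp, with q in kg/kg and Δp in Pa (1 kg/m² of water = 1 mm).
Layer 1015–650 hPa: Δp = 365 hPa = 36500 Pa, q̄ = 0.0077 kg/kg → 0.0077 × 36500 / 9.8 = 28.68 mm
Layer 650–420 hPa: Δp = 230 hPa = 23000 Pa, q̄ = 0.00372 kg/kg → 0.00372 × 23000 / 9.8 = 8.73 mm
Layer 420–350 hPa: Δp = 70 hPa = 7000 Pa, q̄ = 0.000608 kg/kg → 0.000608 × 7000 / 9.8 = 0.43 mm
PW = 28.68 + 8.73 + 0.43 = 37.84 ≈ 37.8 mm.
Rainfall = ε × PW = 0.24 × 37.8 = 9.1 mm.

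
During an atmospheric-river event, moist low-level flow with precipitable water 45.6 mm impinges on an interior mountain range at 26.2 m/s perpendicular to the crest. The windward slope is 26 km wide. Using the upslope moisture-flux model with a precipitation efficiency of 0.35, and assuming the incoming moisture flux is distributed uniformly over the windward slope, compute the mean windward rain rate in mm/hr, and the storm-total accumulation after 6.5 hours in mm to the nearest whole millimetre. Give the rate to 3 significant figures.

Incoming column moisture flux per unit ridge length: F = V × PW = 26.2 × 45.6 = 1194.72 mm·m/s.
Spread over the 26 km slope with efficiency ε = 0.35: R = ε·F/W = 0.35 × 1194.72 / 26000 m = 1.608e-02 mm/s.
R = 1.608e-02 × 3600 = 57.9 mm/hr.
Over 6.5 h: total = 57.9 × 6.5 = 376.35 ≈ 376 mm.

R ≈ 57.9 mm/hr; total ≈ 376 mm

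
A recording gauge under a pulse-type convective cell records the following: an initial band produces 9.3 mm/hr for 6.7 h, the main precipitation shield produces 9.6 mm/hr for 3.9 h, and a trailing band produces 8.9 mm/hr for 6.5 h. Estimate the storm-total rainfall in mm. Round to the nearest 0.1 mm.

total ≈ 157.6 mm

Total = Σ Rᵢ Δtᵢ = 9.3 × 6.7 + 9.6 × 3.9 + 8.9 × 6.5
      = 62.31 + 37.44 + 57.85 = 157.6 mm.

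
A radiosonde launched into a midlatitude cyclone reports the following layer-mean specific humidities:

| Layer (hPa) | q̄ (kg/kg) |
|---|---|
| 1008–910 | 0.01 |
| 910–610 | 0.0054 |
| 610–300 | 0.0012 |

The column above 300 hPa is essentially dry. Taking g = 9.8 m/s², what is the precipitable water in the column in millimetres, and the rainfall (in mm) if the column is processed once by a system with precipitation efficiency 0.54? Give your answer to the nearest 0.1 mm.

PW ≈ 30.3 mm; rainfall ≈ 16.4 mm

Precipitable water is the column-integrated vapour mass per unit area: PW = (1/g) Σ q̄ Δp, with q in kg/kg and Δp in Pa (1 kg/m² of water = 1 mm).
Layer 1008–910 hPa: Δp = 98 hPa = 9800 Pa, q̄ = 0.01 kg/kg → 0.01 × 9800 / 9.8 = 10.00 mm
Layer 910–610 hPa: Δp = 300 hPa = 30000 Pa, q̄ = 0.0054 kg/kg → 0.0054 × 30000 / 9.8 = 16.53 mm
Layer 610–300 hPa: Δp = 310 hPa = 31000 Pa, q̄ = 0.0012 kg/kg → 0.0012 × 31000 / 9.8 = 3.80 mm
PW = 10.00 + 16.53 + 3.80 = 30.33 ≈ 30.3 mm.
Rainfall = ε × PW = 0.54 × 30.3 = 16.4 mm.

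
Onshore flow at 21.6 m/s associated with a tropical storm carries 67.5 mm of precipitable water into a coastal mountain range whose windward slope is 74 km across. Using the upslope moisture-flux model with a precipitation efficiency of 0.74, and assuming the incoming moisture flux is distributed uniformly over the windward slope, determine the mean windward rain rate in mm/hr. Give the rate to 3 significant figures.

Incoming column moisture flux per unit ridge length: F = V × PW = 21.6 × 67.5 = 1458 mm·m/s.
Spread over the 74 km slope with efficiency ε = 0.74: R = ε·F/W = 0.74 × 1458 / 74000 m = 1.458e-02 mm/s.
R = 1.458e-02 × 3600 = 52.5 mm/hr.

R ≈ 52.5 mm/hr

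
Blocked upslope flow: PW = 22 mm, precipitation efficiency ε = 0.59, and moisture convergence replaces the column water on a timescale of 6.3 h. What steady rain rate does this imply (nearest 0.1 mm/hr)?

R ≈ 2.1 mm/hr

Each overturning extracts ε × PW = 0.59 × 22 = 12.98 mm.
Rate = ε·PW / τ = 12.98 / 6.3 h = 2.1 mm/hr.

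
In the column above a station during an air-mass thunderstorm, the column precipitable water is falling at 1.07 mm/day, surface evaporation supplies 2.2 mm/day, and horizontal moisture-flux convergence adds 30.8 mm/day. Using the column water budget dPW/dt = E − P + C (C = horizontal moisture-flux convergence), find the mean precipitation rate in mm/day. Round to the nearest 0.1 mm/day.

dPW/dt = -1.07 mm/day.
P = E + C − dPW/dt = 2.2 + (30.8) − (-1.07) = 34.1 mm/day.

P ≈ 34.1 mm/day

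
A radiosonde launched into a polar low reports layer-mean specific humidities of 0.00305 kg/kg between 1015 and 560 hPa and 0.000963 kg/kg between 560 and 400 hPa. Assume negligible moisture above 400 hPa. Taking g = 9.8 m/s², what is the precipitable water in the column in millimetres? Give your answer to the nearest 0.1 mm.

Precipitable water is the column-integrated vapour mass per unit area: PW = (1/g) Σ q̄ Δp, with q in kg/kg and Δp in Pa (1 kg/m² of water = 1 mm).
Layer 1015–560 hPa: Δp = 455 hPa = 45500 Pa, q̄ = 0.00305 kg/kg → 0.00305 × 45500 / 9.8 = 14.16 mm
Layer 560–400 hPa: Δp = 160 hPa = 16000 Pa, q̄ = 0.000963 kg/kg → 0.000963 × 16000 / 9.8 = 1.57 mm
PW = 14.16 + 1.57 = 15.73 ≈ 15.7 mm.

PW ≈ 15.7 mm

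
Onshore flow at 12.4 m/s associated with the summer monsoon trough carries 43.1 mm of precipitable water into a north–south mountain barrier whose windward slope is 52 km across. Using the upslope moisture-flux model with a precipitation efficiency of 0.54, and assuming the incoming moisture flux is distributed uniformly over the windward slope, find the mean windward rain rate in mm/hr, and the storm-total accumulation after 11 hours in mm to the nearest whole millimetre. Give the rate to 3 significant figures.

R ≈ 20.0 mm/hr; total ≈ 220 mm

Incoming column moisture flux per unit ridge length: F = V × PW = 12.4 × 43.1 = 534.44 mm·m/s.
Spread over the 52 km slope with efficiency ε = 0.54: R = ε·F/W = 0.54 × 534.44 / 52000 m = 5.550e-03 mm/s.
R = 5.550e-03 × 3600 = 20.0 mm/hr.
Over 11 h: total = 20.0 × 11 = 220 mm.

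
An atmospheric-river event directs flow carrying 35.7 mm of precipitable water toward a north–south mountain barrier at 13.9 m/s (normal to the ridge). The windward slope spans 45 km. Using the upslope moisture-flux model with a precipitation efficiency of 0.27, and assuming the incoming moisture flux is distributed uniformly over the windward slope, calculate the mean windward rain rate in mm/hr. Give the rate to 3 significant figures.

Incoming column moisture flux per unit ridge length: F = V × PW = 13.9 × 35.7 = 496.23 mm·m/s.
Spread over the 45 km slope with efficiency ε = 0.27: R = ε·F/W = 0.27 × 496.23 / 45000 m = 2.977e-03 mm/s.
R = 2.977e-03 × 3600 = 10.7 mm/hr.

R ≈ 10.7 mm/hr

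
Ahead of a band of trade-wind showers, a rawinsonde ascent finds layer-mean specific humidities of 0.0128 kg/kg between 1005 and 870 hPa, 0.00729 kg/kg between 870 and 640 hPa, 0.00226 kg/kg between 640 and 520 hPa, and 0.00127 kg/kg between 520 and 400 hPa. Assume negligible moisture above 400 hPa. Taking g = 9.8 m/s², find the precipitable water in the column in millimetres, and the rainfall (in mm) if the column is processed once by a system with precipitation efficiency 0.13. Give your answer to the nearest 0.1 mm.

PW ≈ 39.1 mm; rainfall ≈ 5.1 mm

Precipitable water is the column-integrated vapour mass per unit area: PW = (1/g) Σ q̄ Δp, with q in kg/kg and Δp in Pa (1 kg/m² of water = 1 mm).
Layer 1005–870 hPa: Δp = 135 hPa = 13500 Pa, q̄ = 0.0128 kg/kg → 0.0128 × 13500 / 9.8 = 17.63 mm
Layer 870–640 hPa: Δp = 230 hPa = 23000 Pa, q̄ = 0.00729 kg/kg → 0.00729 × 23000 / 9.8 = 17.11 mm
Layer 640–520 hPa: Δp = 120 hPa = 12000 Pa, q̄ = 0.00226 kg/kg → 0.00226 × 12000 / 9.8 = 2.77 mm
Layer 520–400 hPa: Δp = 120 hPa = 12000 Pa, q̄ = 0.00127 kg/kg → 0.00127 × 12000 / 9.8 = 1.56 mm
PW = 17.63 + 17.11 + 2.77 + 1.56 = 39.07 ≈ 39.1 mm.
Rainfall = ε × PW = 0.13 × 39.1 = 5.1 mm.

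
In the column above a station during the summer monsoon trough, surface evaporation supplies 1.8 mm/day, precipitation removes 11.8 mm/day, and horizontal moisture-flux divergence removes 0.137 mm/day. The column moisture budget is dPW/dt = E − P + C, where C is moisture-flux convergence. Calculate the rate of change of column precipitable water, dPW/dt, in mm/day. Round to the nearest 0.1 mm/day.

dPW/dt ≈ -10.1 mm/day

dPW/dt = E − P + C = 1.8 − 11.8 + (-0.137) = -10.1 mm/day.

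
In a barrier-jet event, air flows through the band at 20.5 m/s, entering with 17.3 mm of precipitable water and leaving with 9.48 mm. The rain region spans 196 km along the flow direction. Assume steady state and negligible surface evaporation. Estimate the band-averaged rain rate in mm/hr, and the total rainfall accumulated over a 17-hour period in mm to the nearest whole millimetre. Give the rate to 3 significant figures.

Column moisture flux per unit crosswind length is F = V × PW.
Inflow: F_in = 20.5 × 17.3 = 354.65 mm·m/s
Outflow: F_out = 20.5 × 9.48 = 194.34 mm·m/s
Steady-state rate R = (F_in − F_out)/L = (354.65 − 194.34) / 196000 m = 8.179e-04 mm/s.
R = 8.179e-04 × 3600 = 2.94 mm/hr.
Over 17 h: total = 2.94 × 17 = 49.98 ≈ 50 mm.

R ≈ 2.94 mm/hr; total ≈ 50 mm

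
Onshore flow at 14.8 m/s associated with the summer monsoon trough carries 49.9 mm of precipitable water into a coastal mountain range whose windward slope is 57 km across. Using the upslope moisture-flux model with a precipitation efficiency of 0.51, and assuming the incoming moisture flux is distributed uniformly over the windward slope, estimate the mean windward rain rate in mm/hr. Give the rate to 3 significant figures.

R ≈ 23.8 mm/hr

Incoming column moisture flux per unit ridge length: F = V × PW = 14.8 × 49.9 = 738.52 mm·m/s.
Spread over the 57 km slope with efficiency ε = 0.51: R = ε·F/W = 0.51 × 738.52 / 57000 m = 6.608e-03 mm/s.
R = 6.608e-03 × 3600 = 23.8 mm/hr.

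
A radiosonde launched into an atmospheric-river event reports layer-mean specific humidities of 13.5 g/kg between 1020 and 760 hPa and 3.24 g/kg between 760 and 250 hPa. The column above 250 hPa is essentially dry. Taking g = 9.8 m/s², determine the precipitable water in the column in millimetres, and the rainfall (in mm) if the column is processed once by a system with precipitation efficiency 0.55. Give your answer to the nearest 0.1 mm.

Precipitable water is the column-integrated vapour mass per unit area: PW = (1/g) Σ q̄ Δp, with q in kg/kg and Δp in Pa (1 kg/m² of water = 1 mm).
Layer 1020–760 hPa: Δp = 260 hPa = 26000 Pa, q̄ = 0.0135 kg/kg → 0.0135 × 26000 / 9.8 = 35.82 mm
Layer 760–250 hPa: Δp = 510 hPa = 51000 Pa, q̄ = 0.00324 kg/kg → 0.00324 × 51000 / 9.8 = 16.86 mm
PW = 35.82 + 16.86 = 52.68 ≈ 52.7 mm.
Rainfall = ε × PW = 0.55 × 52.7 = 29.0 mm.

PW ≈ 52.7 mm; rainfall ≈ 29.0 mm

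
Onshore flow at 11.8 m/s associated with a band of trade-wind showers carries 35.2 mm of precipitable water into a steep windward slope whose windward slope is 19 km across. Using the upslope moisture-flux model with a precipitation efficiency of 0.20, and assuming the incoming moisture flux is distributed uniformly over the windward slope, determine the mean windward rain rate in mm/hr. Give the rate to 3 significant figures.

R ≈ 15.7 mm/hr

Incoming column moisture flux per unit ridge length: F = V × PW = 11.8 × 35.2 = 415.36 mm·m/s.
Spread over the 19 km slope with efficiency ε = 0.20: R = ε·F/W = 0.20 × 415.36 / 19000 m = 4.372e-03 mm/s.
R = 4.372e-03 × 3600 = 15.7 mm/hr.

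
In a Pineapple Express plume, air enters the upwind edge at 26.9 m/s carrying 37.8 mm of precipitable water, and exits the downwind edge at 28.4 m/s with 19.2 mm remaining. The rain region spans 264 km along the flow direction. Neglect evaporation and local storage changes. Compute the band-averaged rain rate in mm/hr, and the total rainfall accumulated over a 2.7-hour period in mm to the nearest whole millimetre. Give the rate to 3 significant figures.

Column moisture flux per unit crosswind length is F = V × PW.
Inflow: F_in = 26.9 × 37.8 = 1016.82 mm·m/s
Outflow: F_out = 28.4 × 19.2 = 545.28 mm·m/s
Steady-state rate R = (F_in − F_out)/L = (1016.82 − 545.28) / 264000 m = 1.786e-03 mm/s.
R = 1.786e-03 × 3600 = 6.43 mm/hr.
Over 2.7 h: total = 6.43 × 2.7 = 17.361 ≈ 17 mm.

R ≈ 6.43 mm/hr; total ≈ 17 mm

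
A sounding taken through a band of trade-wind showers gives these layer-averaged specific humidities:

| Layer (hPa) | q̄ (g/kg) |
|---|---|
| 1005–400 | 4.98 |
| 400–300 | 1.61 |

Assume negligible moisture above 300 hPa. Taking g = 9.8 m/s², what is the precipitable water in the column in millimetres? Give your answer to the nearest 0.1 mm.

Precipitable water is the column-integrated vapour mass per unit area: PW = (1/g) Σ q̄ Δp, with q in kg/kg and Δp in Pa (1 kg/m² of water = 1 mm).
Layer 1005–400 hPa: Δp = 605 hPa = 60500 Pa, q̄ = 0.00498 kg/kg → 0.00498 × 60500 / 9.8 = 30.74 mm
Layer 400–300 hPa: Δp = 100 hPa = 10000 Pa, q̄ = 0.00161 kg/kg → 0.00161 × 10000 / 9.8 = 1.64 mm
PW = 30.74 + 1.64 = 32.38 ≈ 32.4 mm.

PW ≈ 32.4 mm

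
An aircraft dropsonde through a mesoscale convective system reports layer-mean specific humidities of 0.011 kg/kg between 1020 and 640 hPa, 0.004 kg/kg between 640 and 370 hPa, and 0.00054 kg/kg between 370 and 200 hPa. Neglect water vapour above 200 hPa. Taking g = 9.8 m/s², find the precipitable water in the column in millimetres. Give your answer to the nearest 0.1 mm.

Precipitable water is the column-integrated vapour mass per unit area: PW = (1/g) Σ q̄ Δp, with q in kg/kg and Δp in Pa (1 kg/m² of water = 1 mm).
Layer 1020–640 hPa: Δp = 380 hPa = 38000 Pa, q̄ = 0.011 kg/kg → 0.011 × 38000 / 9.8 = 42.65 mm
Layer 640–370 hPa: Δp = 270 hPa = 27000 Pa, q̄ = 0.004 kg/kg → 0.004 × 27000 / 9.8 = 11.02 mm
Layer 370–200 hPa: Δp = 170 hPa = 17000 Pa, q̄ = 0.00054 kg/kg → 0.00054 × 17000 / 9.8 = 0.94 mm
PW = 42.65 + 11.02 + 0.94 = 54.61 ≈ 54.6 mm.

PW ≈ 54.6 mm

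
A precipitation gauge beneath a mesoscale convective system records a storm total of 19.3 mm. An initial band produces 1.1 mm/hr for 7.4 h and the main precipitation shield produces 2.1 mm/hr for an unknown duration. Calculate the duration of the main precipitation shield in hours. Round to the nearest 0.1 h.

Known phases: 1.1 × 7.4 = 8.14 mm.
Remaining depth = 19.3 − 8.14 = 11.16 mm.
Duration = 11.16 / 2.1 = 5.3 h.

duration ≈ 5.3 h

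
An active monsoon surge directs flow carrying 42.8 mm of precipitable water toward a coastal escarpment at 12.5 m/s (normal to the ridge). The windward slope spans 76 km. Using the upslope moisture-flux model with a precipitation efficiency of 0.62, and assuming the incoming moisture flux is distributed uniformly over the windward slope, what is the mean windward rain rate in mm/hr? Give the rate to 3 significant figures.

Incoming column moisture flux per unit ridge length: F = V × PW = 12.5 × 42.8 = 535 mm·m/s.
Spread over the 76 km slope with efficiency ε = 0.62: R = ε·F/W = 0.62 × 535 / 76000 m = 4.364e-03 mm/s.
R = 4.364e-03 × 3600 = 15.7 mm/hr.

R ≈ 15.7 mm/hr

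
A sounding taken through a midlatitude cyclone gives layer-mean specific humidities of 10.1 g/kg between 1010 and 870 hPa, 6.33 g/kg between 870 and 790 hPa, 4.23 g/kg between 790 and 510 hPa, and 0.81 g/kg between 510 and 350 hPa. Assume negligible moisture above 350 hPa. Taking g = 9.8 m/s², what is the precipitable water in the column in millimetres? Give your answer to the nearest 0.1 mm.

PW ≈ 33.0 mm

Precipitable water is the column-integrated vapour mass per unit area: PW = (1/g) Σ q̄ Δp, with q in kg/kg and Δp in Pa (1 kg/m² of water = 1 mm).
Layer 1010–870 hPa: Δp = 140 hPa = 14000 Pa, q̄ = 0.0101 kg/kg → 0.0101 × 14000 / 9.8 = 14.43 mm
Layer 870–790 hPa: Δp = 80 hPa = 8000 Pa, q̄ = 0.00633 kg/kg → 0.00633 × 8000 / 9.8 = 5.17 mm
Layer 790–510 hPa: Δp = 280 hPa = 28000 Pa, q̄ = 0.00423 kg/kg → 0.00423 × 28000 / 9.8 = 12.09 mm
Layer 510–350 hPa: Δp = 160 hPa = 16000 Pa, q̄ = 0.00081 kg/kg → 0.00081 × 16000 / 9.8 = 1.32 mm
PW = 14.43 + 5.17 + 12.09 + 1.32 = 33.01 ≈ 33.0 mm.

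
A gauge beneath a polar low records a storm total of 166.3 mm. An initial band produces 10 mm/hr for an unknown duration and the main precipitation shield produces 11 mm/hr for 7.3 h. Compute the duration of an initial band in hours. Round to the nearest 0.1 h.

Known phases: 11 × 7.3 = 80.3 mm.
Remaining depth = 166.3 − 80.3 = 86 mm.
Duration = 86 / 10 = 8.6 h.

duration ≈ 8.6 h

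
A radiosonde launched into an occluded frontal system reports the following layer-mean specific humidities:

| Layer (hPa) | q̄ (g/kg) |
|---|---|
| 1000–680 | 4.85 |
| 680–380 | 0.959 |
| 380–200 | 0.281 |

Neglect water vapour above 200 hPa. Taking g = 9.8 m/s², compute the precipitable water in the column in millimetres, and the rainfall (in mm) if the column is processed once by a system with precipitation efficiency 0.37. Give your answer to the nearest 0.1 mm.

Precipitable water is the column-integrated vapour mass per unit area: PW = (1/g) Σ q̄ Δp, with q in kg/kg and Δp in Pa (1 kg/m² of water = 1 mm).
Layer 1000–680 hPa: Δp = 320 hPa = 32000 Pa, q̄ = 0.00485 kg/kg → 0.00485 × 32000 / 9.8 = 15.84 mm
Layer 680–380 hPa: Δp = 300 hPa = 30000 Pa, q̄ = 0.000959 kg/kg → 0.000959 × 30000 / 9.8 = 2.94 mm
Layer 380–200 hPa: Δp = 180 hPa = 18000 Pa, q̄ = 0.000281 kg/kg → 0.000281 × 18000 / 9.8 = 0.52 mm
PW = 15.84 + 2.94 + 0.52 = 19.30 ≈ 19.3 mm.
Rainfall = ε × PW = 0.37 × 19.3 = 7.1 mm.

PW ≈ 19.3 mm; rainfall ≈ 7.1 mm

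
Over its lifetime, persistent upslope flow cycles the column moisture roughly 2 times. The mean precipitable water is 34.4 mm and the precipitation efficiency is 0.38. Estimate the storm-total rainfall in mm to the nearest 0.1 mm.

rainfall ≈ 26.1 mm

Each cycle deposits ε × PW = 0.38 × 34.4 = 13.072 mm.
Over 2 cycles: 2 × 13.072 = 26.1 mm.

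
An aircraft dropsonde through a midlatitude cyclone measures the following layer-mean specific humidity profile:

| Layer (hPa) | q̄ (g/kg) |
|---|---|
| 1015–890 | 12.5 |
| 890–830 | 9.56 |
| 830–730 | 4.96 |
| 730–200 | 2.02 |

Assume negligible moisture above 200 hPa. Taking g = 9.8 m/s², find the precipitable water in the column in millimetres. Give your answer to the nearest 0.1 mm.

PW ≈ 37.8 mm

Precipitable water is the column-integrated vapour mass per unit area: PW = (1/g) Σ q̄ Δp, with q in kg/kg and Δp in Pa (1 kg/m² of water = 1 mm).
Layer 1015–890 hPa: Δp = 125 hPa = 12500 Pa, q̄ = 0.0125 kg/kg → 0.0125 × 12500 / 9.8 = 15.94 mm
Layer 890–830 hPa: Δp = 60 hPa = 6000 Pa, q̄ = 0.00956 kg/kg → 0.00956 × 6000 / 9.8 = 5.85 mm
Layer 830–730 hPa: Δp = 100 hPa = 10000 Pa, q̄ = 0.00496 kg/kg → 0.00496 × 10000 / 9.8 = 5.06 mm
Layer 730–200 hPa: Δp = 530 hPa = 53000 Pa, q̄ = 0.00202 kg/kg → 0.00202 × 53000 / 9.8 = 10.92 mm
PW = 15.94 + 5.85 + 5.06 + 10.92 = 37.77 ≈ 37.8 mm.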